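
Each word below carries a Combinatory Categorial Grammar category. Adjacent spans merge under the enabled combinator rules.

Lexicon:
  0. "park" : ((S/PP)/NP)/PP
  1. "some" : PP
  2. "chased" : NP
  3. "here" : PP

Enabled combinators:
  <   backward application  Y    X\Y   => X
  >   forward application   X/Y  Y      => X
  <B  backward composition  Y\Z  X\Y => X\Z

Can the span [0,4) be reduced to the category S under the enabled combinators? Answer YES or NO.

[0,4] S   >
  [0,3] S/PP   >
    [0,2] (S/PP)/NP   >
      [0,1] "park" : ((S/PP)/NP)/PP
      [1,2] "some" : PP
    [2,3] "chased" : NP
  [3,4] "here" : PP

YES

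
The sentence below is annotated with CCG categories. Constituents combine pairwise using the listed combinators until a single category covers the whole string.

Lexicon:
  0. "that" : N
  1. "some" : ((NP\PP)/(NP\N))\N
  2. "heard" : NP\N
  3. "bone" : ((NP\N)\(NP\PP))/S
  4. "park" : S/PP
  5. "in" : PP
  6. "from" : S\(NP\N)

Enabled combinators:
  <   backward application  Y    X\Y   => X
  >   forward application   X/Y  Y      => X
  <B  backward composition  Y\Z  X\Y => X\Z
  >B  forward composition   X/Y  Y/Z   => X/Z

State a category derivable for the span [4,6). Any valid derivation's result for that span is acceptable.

S

[0,7] S   <
  [0,6] NP\N   <
    [0,3] NP\PP   >
      [0,2] (NP\PP)/(NP\N)   <
        [0,1] "that" : N
        [1,2] "some" : ((NP\PP)/(NP\N))\N
      [2,3] "heard" : NP\N
    [3,6] (NP\N)\(NP\PP)   >
      [3,4] "bone" : ((NP\N)\(NP\PP))/S
      [4,6] S   >
        [4,5] "park" : S/PP
        [5,6] "in" : PP
  [6,7] "from" : S\(NP\N)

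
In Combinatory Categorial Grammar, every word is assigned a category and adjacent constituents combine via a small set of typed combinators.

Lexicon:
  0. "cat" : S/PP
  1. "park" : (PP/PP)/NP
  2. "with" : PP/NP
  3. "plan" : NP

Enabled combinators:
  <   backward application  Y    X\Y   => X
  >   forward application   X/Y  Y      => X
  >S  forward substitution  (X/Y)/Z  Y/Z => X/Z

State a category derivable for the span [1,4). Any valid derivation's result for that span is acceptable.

PP

[0,4] S   >
  [0,1] "cat" : S/PP
  [1,4] PP   >
    [1,3] PP/NP   >S
      [1,2] "park" : (PP/PP)/NP
      [2,3] "with" : PP/NP
    [3,4] "plan" : NP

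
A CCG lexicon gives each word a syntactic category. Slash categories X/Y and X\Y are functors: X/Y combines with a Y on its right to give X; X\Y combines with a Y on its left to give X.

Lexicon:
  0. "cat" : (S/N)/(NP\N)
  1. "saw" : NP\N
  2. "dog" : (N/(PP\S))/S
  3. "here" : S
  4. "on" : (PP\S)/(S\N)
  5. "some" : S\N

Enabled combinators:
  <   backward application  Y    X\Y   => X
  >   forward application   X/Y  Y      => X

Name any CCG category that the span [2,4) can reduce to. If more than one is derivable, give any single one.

[0,6] S   >
  [0,2] S/N   >
    [0,1] "cat" : (S/N)/(NP\N)
    [1,2] "saw" : NP\N
  [2,6] N   >
    [2,4] N/(PP\S)   >
      [2,3] "dog" : (N/(PP\S))/S
      [3,4] "here" : S
    [4,6] PP\S   >
      [4,5] "on" : (PP\S)/(S\N)
      [5,6] "some" : S\N

N/(PP\S)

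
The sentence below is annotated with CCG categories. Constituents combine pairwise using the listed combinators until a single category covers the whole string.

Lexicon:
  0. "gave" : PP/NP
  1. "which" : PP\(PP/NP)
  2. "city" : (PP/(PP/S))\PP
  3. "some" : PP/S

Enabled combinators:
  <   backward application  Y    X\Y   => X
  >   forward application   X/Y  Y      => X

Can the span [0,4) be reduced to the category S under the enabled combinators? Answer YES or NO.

NO

PP/NP PP\(PP/NP) (PP/(PP/S))\PP PP/S
CKY chart[0,4] = {PP}; S ∉ chart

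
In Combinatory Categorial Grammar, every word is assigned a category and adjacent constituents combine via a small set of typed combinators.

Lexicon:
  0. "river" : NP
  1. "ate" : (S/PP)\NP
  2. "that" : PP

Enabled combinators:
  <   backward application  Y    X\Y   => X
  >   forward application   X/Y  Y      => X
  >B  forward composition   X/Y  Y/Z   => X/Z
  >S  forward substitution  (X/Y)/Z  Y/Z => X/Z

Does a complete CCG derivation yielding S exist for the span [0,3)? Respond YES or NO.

[0,3] S   >
  [0,2] S/PP   <
    [0,1] "river" : NP
    [1,2] "ate" : (S/PP)\NP
  [2,3] "that" : PP

YES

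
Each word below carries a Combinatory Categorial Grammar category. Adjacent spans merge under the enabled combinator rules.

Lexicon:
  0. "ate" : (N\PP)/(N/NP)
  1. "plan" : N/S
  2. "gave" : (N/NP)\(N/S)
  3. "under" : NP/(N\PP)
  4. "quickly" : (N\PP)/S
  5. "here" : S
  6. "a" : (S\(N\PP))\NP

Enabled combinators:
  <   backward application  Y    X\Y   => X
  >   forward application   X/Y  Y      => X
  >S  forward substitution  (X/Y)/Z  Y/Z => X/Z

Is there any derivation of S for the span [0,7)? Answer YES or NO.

YES

[0,7] S   <
  [0,3] N\PP   >
    [0,1] "ate" : (N\PP)/(N/NP)
    [1,3] N/NP   <
      [1,2] "plan" : N/S
      [2,3] "gave" : (N/NP)\(N/S)
  [3,7] S\(N\PP)   <
    [3,6] NP   >
      [3,4] "under" : NP/(N\PP)
      [4,6] N\PP   >
        [4,5] "quickly" : (N\PP)/S
        [5,6] "here" : S
    [6,7] "a" : (S\(N\PP))\NP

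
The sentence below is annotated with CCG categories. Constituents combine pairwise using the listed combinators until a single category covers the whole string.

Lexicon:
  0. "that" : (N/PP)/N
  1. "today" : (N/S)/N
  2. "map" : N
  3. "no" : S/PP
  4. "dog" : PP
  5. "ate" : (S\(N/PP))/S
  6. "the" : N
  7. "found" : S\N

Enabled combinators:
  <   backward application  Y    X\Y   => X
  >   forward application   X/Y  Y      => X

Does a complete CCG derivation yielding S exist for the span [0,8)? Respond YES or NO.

YES

[0,8] S   <
  [0,5] N/PP   >
    [0,1] "that" : (N/PP)/N
    [1,5] N   >
      [1,3] N/S   >
        [1,2] "today" : (N/S)/N
        [2,3] "map" : N
      [3,5] S   >
        [3,4] "no" : S/PP
        [4,5] "dog" : PP
  [5,8] S\(N/PP)   >
    [5,6] "ate" : (S\(N/PP))/S
    [6,8] S   <
      [6,7] "the" : N
      [7,8] "found" : S\N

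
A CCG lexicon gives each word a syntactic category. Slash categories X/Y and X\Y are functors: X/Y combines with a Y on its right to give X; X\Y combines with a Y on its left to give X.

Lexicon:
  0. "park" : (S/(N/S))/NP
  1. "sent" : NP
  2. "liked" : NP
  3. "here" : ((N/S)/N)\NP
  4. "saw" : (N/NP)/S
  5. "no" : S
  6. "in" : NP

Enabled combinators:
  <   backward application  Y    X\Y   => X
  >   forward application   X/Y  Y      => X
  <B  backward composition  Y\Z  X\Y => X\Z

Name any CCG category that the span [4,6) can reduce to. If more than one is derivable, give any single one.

N/NP

[0,7] S   >
  [0,2] S/(N/S)   >
    [0,1] "park" : (S/(N/S))/NP
    [1,2] "sent" : NP
  [2,7] N/S   >
    [2,4] (N/S)/N   <
      [2,3] "liked" : NP
      [3,4] "here" : ((N/S)/N)\NP
    [4,7] N   >
      [4,6] N/NP   >
        [4,5] "saw" : (N/NP)/S
        [5,6] "no" : S
      [6,7] "in" : NP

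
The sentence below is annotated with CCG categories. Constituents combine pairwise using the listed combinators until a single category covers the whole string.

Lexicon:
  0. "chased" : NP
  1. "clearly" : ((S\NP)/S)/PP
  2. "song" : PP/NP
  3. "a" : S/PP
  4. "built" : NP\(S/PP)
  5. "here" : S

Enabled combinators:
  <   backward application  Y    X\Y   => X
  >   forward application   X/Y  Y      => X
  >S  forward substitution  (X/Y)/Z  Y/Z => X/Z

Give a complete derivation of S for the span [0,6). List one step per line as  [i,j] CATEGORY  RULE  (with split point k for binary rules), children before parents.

[0,1] NP  lex  "chased"
[1,2] ((S\NP)/S)/PP  lex  "clearly"
[2,3] PP/NP  lex  "song"
[3,4] S/PP  lex  "a"
[4,5] NP\(S/PP)  lex  "built"
[3,5] NP  <  k=4
[2,5] PP  >  k=3
[1,5] (S\NP)/S  >  k=2
[5,6] S  lex  "here"
[1,6] S\NP  >  k=5
[0,6] S  <  k=1

[0,6] S   <
  [0,1] "chased" : NP
  [1,6] S\NP   >
    [1,5] (S\NP)/S   >
      [1,2] "clearly" : ((S\NP)/S)/PP
      [2,5] PP   >
        [2,3] "song" : PP/NP
        [3,5] NP   <
          [3,4] "a" : S/PP
          [4,5] "built" : NP\(S/PP)
    [5,6] "here" : S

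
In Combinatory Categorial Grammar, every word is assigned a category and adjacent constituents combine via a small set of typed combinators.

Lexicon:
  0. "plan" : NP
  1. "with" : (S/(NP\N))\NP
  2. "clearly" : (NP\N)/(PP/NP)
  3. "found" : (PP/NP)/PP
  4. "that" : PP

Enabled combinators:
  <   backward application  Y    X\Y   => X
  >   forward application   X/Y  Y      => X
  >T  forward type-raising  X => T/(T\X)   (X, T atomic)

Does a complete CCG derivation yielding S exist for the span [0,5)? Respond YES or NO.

YES

[0,5] S   >
  [0,2] S/(NP\N)   <
    [0,1] "plan" : NP
    [1,2] "with" : (S/(NP\N))\NP
  [2,5] NP\N   >
    [2,3] "clearly" : (NP\N)/(PP/NP)
    [3,5] PP/NP   >
      [3,4] "found" : (PP/NP)/PP
      [4,5] "that" : PP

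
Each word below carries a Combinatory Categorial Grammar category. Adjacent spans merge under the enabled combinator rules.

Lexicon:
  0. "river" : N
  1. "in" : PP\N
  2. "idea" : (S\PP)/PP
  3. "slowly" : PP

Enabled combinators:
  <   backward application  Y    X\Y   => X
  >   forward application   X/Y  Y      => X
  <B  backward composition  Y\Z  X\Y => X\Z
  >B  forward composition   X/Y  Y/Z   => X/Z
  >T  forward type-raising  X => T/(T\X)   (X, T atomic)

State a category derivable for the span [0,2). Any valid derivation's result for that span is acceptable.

[0,4] S   <
  [0,2] PP   >
    [0,1] PP/(PP\N)   >T
      [0,1] "river" : N
    [1,2] "in" : PP\N
  [2,4] S\PP   >
    [2,3] "idea" : (S\PP)/PP
    [3,4] "slowly" : PP

PP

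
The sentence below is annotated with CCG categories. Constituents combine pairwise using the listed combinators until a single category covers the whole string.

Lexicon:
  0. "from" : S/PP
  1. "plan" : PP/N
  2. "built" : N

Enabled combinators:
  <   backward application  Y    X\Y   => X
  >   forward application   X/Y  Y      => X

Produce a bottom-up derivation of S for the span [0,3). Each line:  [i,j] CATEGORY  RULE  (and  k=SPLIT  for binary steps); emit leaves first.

[0,3] S   >
  [0,1] "from" : S/PP
  [1,3] PP   >
    [1,2] "plan" : PP/N
    [2,3] "built" : N

[0,1] S/PP  lex  "from"
[1,2] PP/N  lex  "plan"
[2,3] N  lex  "built"
[1,3] PP  >  k=2
[0,3] S  >  k=1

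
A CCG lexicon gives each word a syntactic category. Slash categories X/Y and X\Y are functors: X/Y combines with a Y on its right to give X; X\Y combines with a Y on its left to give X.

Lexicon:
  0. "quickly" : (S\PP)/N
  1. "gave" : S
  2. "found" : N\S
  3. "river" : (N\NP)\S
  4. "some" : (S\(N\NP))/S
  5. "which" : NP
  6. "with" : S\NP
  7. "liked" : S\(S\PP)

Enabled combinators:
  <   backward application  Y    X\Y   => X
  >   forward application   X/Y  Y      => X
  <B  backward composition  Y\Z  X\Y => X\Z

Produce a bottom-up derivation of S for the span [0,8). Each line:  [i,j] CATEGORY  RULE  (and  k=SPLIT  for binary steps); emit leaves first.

[0,8] S   <
  [0,7] S\PP   <B
    [0,3] S\PP   >
      [0,1] "quickly" : (S\PP)/N
      [1,3] N   <
        [1,2] "gave" : S
        [2,3] "found" : N\S
    [3,7] S\S   <B
      [3,4] "river" : (N\NP)\S
      [4,7] S\(N\NP)   >
        [4,5] "some" : (S\(N\NP))/S
        [5,7] S   <
          [5,6] "which" : NP
          [6,7] "with" : S\NP
  [7,8] "liked" : S\(S\PP)

[0,1] (S\PP)/N  lex  "quickly"
[1,2] S  lex  "gave"
[2,3] N\S  lex  "found"
[1,3] N  <  k=2
[0,3] S\PP  >  k=1
[3,4] (N\NP)\S  lex  "river"
[4,5] (S\(N\NP))/S  lex  "some"
[5,6] NP  lex  "which"
[6,7] S\NP  lex  "with"
[5,7] S  <  k=6
[4,7] S\(N\NP)  >  k=5
[3,7] S\S  <B  k=4
[0,7] S\PP  <B  k=3
[7,8] S\(S\PP)  lex  "liked"
[0,8] S  <  k=7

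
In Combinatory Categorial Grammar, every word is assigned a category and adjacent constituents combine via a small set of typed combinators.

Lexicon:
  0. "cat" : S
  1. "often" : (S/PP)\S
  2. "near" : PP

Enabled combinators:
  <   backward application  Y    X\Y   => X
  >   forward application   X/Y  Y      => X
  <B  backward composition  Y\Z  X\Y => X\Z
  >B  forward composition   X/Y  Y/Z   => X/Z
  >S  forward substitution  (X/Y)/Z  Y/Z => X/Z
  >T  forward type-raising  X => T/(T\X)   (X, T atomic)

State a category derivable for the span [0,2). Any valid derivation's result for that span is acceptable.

[0,3] S   >
  [0,2] S/PP   <
    [0,1] "cat" : S
    [1,2] "often" : (S/PP)\S
  [2,3] "near" : PP

S/PP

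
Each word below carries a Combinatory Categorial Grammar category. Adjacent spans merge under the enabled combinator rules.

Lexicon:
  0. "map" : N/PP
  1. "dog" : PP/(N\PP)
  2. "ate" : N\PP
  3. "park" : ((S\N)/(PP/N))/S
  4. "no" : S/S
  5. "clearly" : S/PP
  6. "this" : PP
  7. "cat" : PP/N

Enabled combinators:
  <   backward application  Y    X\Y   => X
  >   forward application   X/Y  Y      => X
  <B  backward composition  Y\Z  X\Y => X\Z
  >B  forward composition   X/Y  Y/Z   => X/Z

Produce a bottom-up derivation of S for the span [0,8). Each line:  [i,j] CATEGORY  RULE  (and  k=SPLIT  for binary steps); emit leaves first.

[0,8] S   <
  [0,3] N   >
    [0,1] "map" : N/PP
    [1,3] PP   >
      [1,2] "dog" : PP/(N\PP)
      [2,3] "ate" : N\PP
  [3,8] S\N   >
    [3,7] (S\N)/(PP/N)   >
      [3,4] "park" : ((S\N)/(PP/N))/S
      [4,7] S   >
        [4,6] S/PP   >B
          [4,5] "no" : S/S
          [5,6] "clearly" : S/PP
        [6,7] "this" : PP
    [7,8] "cat" : PP/N

[0,1] N/PP  lex  "map"
[1,2] PP/(N\PP)  lex  "dog"
[2,3] N\PP  lex  "ate"
[1,3] PP  >  k=2
[0,3] N  >  k=1
[3,4] ((S\N)/(PP/N))/S  lex  "park"
[4,5] S/S  lex  "no"
[5,6] S/PP  lex  "clearly"
[4,6] S/PP  >B  k=5
[6,7] PP  lex  "this"
[4,7] S  >  k=6
[3,7] (S\N)/(PP/N)  >  k=4
[7,8] PP/N  lex  "cat"
[3,8] S\N  >  k=7
[0,8] S  <  k=3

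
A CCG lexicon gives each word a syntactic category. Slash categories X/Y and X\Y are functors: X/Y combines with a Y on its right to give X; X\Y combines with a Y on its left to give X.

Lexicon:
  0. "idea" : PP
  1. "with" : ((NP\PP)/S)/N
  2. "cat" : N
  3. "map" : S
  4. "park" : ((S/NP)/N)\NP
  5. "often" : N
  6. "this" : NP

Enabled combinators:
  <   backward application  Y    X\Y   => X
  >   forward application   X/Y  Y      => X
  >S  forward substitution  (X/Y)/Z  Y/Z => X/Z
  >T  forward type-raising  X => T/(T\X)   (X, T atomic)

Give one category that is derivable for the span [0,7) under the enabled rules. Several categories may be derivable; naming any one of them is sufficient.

S

[0,7] S   >
  [0,6] S/NP   >
    [0,5] (S/NP)/N   <
      [0,4] NP   >
        [0,1] NP/(NP\PP)   >T
          [0,1] "idea" : PP
        [1,4] NP\PP   >
          [1,3] (NP\PP)/S   >
            [1,2] "with" : ((NP\PP)/S)/N
            [2,3] "cat" : N
          [3,4] "map" : S
      [4,5] "park" : ((S/NP)/N)\NP
    [5,6] "often" : N
  [6,7] "this" : NP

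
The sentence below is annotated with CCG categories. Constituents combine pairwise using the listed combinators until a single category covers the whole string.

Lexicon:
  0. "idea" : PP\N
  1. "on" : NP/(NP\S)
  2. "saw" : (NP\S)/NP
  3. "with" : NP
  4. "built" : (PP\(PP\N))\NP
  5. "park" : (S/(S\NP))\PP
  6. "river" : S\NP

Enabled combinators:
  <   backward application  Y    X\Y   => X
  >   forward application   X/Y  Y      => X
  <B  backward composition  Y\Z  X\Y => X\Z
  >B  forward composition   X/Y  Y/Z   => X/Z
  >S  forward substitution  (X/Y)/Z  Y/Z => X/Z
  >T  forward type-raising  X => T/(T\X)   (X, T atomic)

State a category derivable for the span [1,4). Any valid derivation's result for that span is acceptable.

NP

[0,7] S   >
  [0,6] S/(S\NP)   <
    [0,5] PP   <
      [0,1] "idea" : PP\N
      [1,5] PP\(PP\N)   <
        [1,4] NP   >
          [1,2] "on" : NP/(NP\S)
          [2,4] NP\S   >
            [2,3] "saw" : (NP\S)/NP
            [3,4] "with" : NP
        [4,5] "built" : (PP\(PP\N))\NP
    [5,6] "park" : (S/(S\NP))\PP
  [6,7] "river" : S\NP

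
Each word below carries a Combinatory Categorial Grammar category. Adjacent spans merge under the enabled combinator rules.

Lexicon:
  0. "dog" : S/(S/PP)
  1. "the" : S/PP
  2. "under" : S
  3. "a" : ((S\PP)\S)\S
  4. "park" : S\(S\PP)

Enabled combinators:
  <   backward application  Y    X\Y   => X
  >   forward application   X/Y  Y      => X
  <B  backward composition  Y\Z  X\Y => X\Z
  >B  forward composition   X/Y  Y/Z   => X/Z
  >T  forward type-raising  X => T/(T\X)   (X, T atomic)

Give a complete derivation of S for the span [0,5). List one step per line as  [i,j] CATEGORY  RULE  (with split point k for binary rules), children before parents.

[0,5] S   <
  [0,4] S\PP   <
    [0,2] S   >
      [0,1] "dog" : S/(S/PP)
      [1,2] "the" : S/PP
    [2,4] (S\PP)\S   <
      [2,3] "under" : S
      [3,4] "a" : ((S\PP)\S)\S
  [4,5] "park" : S\(S\PP)

[0,1] S/(S/PP)  lex  "dog"
[1,2] S/PP  lex  "the"
[0,2] S  >  k=1
[2,3] S  lex  "under"
[3,4] ((S\PP)\S)\S  lex  "a"
[2,4] (S\PP)\S  <  k=3
[0,4] S\PP  <  k=2
[4,5] S\(S\PP)  lex  "park"
[0,5] S  <  k=4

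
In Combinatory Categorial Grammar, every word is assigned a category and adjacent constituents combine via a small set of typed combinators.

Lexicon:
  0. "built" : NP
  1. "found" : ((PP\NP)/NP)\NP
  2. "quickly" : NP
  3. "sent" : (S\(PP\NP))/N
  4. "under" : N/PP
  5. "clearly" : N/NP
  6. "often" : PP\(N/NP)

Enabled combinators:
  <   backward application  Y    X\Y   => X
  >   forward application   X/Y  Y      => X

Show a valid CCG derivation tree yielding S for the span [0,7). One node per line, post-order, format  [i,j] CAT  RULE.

[0,1] NP  lex  "built"
[1,2] ((PP\NP)/NP)\NP  lex  "found"
[0,2] (PP\NP)/NP  <  k=1
[2,3] NP  lex  "quickly"
[0,3] PP\NP  >  k=2
[3,4] (S\(PP\NP))/N  lex  "sent"
[4,5] N/PP  lex  "under"
[5,6] N/NP  lex  "clearly"
[6,7] PP\(N/NP)  lex  "often"
[5,7] PP  <  k=6
[4,7] N  >  k=5
[3,7] S\(PP\NP)  >  k=4
[0,7] S  <  k=3

[0,7] S   <
  [0,3] PP\NP   >
    [0,2] (PP\NP)/NP   <
      [0,1] "built" : NP
      [1,2] "found" : ((PP\NP)/NP)\NP
    [2,3] "quickly" : NP
  [3,7] S\(PP\NP)   >
    [3,4] "sent" : (S\(PP\NP))/N
    [4,7] N   >
      [4,5] "under" : N/PP
      [5,7] PP   <
        [5,6] "clearly" : N/NP
        [6,7] "often" : PP\(N/NP)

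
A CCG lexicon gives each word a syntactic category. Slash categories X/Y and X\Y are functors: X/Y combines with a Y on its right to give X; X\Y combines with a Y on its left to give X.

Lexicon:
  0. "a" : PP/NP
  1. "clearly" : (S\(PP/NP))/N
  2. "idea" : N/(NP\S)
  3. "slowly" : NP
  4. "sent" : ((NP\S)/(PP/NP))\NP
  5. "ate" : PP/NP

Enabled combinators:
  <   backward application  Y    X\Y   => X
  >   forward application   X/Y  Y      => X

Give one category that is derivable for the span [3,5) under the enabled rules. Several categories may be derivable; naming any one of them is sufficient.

(NP\S)/(PP/NP)

[0,6] S   <
  [0,1] "a" : PP/NP
  [1,6] S\(PP/NP)   >
    [1,2] "clearly" : (S\(PP/NP))/N
    [2,6] N   >
      [2,3] "idea" : N/(NP\S)
      [3,6] NP\S   >
        [3,5] (NP\S)/(PP/NP)   <
          [3,4] "slowly" : NP
          [4,5] "sent" : ((NP\S)/(PP/NP))\NP
        [5,6] "ate" : PP/NP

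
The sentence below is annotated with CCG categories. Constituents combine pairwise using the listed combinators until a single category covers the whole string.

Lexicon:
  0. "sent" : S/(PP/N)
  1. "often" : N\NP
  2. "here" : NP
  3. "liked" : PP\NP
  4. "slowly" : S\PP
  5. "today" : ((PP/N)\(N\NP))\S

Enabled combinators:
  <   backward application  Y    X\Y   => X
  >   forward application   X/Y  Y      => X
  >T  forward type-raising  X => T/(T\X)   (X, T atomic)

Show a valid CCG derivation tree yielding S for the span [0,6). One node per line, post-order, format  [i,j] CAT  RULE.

[0,6] S   >
  [0,1] "sent" : S/(PP/N)
  [1,6] PP/N   <
    [1,2] "often" : N\NP
    [2,6] (PP/N)\(N\NP)   <
      [2,5] S   <
        [2,4] PP   <
          [2,3] "here" : NP
          [3,4] "liked" : PP\NP
        [4,5] "slowly" : S\PP
      [5,6] "today" : ((PP/N)\(N\NP))\S

[0,1] S/(PP/N)  lex  "sent"
[1,2] N\NP  lex  "often"
[2,3] NP  lex  "here"
[3,4] PP\NP  lex  "liked"
[2,4] PP  <  k=3
[4,5] S\PP  lex  "slowly"
[2,5] S  <  k=4
[5,6] ((PP/N)\(N\NP))\S  lex  "today"
[2,6] (PP/N)\(N\NP)  <  k=5
[1,6] PP/N  <  k=2
[0,6] S  >  k=1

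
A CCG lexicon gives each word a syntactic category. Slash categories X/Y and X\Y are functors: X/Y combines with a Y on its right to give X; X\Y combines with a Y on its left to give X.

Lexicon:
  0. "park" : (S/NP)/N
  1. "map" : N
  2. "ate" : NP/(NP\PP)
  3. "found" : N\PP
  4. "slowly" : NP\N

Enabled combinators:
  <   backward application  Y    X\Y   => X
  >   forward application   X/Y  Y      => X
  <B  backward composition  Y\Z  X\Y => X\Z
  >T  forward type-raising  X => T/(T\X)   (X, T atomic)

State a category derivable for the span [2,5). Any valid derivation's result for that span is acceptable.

NP

[0,5] S   >
  [0,2] S/NP   >
    [0,1] "park" : (S/NP)/N
    [1,2] "map" : N
  [2,5] NP   >
    [2,3] "ate" : NP/(NP\PP)
    [3,5] NP\PP   <B
      [3,4] "found" : N\PP
      [4,5] "slowly" : NP\N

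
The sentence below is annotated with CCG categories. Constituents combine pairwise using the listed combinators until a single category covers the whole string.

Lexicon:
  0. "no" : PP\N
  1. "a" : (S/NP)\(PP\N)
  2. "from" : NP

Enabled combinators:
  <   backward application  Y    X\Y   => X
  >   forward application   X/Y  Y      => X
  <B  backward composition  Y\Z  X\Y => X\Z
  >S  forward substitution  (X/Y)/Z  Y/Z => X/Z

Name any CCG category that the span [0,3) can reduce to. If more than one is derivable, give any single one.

S

[0,3] S   >
  [0,2] S/NP   <
    [0,1] "no" : PP\N
    [1,2] "a" : (S/NP)\(PP\N)
  [2,3] "from" : NP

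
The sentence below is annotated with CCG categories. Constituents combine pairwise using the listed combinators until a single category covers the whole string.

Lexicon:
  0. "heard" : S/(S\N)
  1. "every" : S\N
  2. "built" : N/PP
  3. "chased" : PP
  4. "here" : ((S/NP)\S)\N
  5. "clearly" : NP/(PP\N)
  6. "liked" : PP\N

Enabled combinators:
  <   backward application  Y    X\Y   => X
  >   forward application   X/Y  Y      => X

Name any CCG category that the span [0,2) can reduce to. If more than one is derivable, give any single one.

[0,7] S   >
  [0,5] S/NP   <
    [0,2] S   >
      [0,1] "heard" : S/(S\N)
      [1,2] "every" : S\N
    [2,5] (S/NP)\S   <
      [2,4] N   >
        [2,3] "built" : N/PP
        [3,4] "chased" : PP
      [4,5] "here" : ((S/NP)\S)\N
  [5,7] NP   >
    [5,6] "clearly" : NP/(PP\N)
    [6,7] "liked" : PP\N

S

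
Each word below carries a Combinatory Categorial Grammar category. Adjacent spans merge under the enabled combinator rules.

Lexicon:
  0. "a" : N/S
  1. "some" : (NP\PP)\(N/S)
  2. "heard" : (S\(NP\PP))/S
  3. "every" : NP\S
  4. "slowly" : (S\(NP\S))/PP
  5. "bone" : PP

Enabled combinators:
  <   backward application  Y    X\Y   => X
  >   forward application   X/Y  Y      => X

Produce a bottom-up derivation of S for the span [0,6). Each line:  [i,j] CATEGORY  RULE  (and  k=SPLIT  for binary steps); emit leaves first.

[0,6] S   <
  [0,2] NP\PP   <
    [0,1] "a" : N/S
    [1,2] "some" : (NP\PP)\(N/S)
  [2,6] S\(NP\PP)   >
    [2,3] "heard" : (S\(NP\PP))/S
    [3,6] S   <
      [3,4] "every" : NP\S
      [4,6] S\(NP\S)   >
        [4,5] "slowly" : (S\(NP\S))/PP
        [5,6] "bone" : PP

[0,1] N/S  lex  "a"
[1,2] (NP\PP)\(N/S)  lex  "some"
[0,2] NP\PP  <  k=1
[2,3] (S\(NP\PP))/S  lex  "heard"
[3,4] NP\S  lex  "every"
[4,5] (S\(NP\S))/PP  lex  "slowly"
[5,6] PP  lex  "bone"
[4,6] S\(NP\S)  >  k=5
[3,6] S  <  k=4
[2,6] S\(NP\PP)  >  k=3
[0,6] S  <  k=2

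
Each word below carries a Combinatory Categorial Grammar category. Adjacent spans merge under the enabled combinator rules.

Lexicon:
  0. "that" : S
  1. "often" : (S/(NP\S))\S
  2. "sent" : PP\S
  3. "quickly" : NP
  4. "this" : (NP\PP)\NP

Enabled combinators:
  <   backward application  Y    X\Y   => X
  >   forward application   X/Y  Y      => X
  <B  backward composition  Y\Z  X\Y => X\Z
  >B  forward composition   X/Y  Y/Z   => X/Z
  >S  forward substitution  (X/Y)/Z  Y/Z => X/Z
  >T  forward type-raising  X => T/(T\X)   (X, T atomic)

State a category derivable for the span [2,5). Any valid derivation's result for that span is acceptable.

[0,5] S   >
  [0,2] S/(NP\S)   <
    [0,1] "that" : S
    [1,2] "often" : (S/(NP\S))\S
  [2,5] NP\S   <B
    [2,3] "sent" : PP\S
    [3,5] NP\PP   <
      [3,4] "quickly" : NP
      [4,5] "this" : (NP\PP)\NP

NP\S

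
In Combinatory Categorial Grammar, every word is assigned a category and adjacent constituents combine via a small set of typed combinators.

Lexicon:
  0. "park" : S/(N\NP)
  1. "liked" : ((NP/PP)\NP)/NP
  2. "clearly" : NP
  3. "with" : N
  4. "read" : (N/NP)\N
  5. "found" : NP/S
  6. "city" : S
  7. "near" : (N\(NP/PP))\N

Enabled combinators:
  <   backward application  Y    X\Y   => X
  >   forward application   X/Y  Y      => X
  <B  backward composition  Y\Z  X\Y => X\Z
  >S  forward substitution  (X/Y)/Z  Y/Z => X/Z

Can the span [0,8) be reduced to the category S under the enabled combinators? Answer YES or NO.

YES

[0,8] S   >
  [0,1] "park" : S/(N\NP)
  [1,8] N\NP   <B
    [1,3] (NP/PP)\NP   >
      [1,2] "liked" : ((NP/PP)\NP)/NP
      [2,3] "clearly" : NP
    [3,8] N\(NP/PP)   <
      [3,7] N   >
        [3,5] N/NP   <
          [3,4] "with" : N
          [4,5] "read" : (N/NP)\N
        [5,7] NP   >
          [5,6] "found" : NP/S
          [6,7] "city" : S
      [7,8] "near" : (N\(NP/PP))\N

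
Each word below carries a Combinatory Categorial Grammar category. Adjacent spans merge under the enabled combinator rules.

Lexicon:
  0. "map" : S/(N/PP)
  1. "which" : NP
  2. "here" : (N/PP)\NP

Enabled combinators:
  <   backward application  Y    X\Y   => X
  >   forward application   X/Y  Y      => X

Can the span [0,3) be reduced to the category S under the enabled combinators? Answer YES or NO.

YES

[0,3] S   >
  [0,1] "map" : S/(N/PP)
  [1,3] N/PP   <
    [1,2] "which" : NP
    [2,3] "here" : (N/PP)\NP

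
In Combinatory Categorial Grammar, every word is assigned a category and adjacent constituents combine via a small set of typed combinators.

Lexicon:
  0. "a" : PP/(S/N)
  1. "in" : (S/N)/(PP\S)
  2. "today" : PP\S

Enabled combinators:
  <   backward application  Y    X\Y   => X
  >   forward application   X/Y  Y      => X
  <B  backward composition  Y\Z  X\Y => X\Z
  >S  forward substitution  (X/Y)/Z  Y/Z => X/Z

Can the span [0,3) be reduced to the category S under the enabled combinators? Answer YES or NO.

NO

PP/(S/N) (S/N)/(PP\S) PP\S
CKY chart[0,3] = {PP}; S ∉ chart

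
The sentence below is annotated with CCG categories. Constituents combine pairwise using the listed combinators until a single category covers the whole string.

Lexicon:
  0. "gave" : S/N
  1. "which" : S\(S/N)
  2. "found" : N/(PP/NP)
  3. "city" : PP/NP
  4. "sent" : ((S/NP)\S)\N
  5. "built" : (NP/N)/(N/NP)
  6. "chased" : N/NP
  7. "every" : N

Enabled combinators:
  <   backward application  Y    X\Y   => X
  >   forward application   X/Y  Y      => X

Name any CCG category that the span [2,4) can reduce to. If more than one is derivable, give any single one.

[0,8] S   >
  [0,5] S/NP   <
    [0,2] S   <
      [0,1] "gave" : S/N
      [1,2] "which" : S\(S/N)
    [2,5] (S/NP)\S   <
      [2,4] N   >
        [2,3] "found" : N/(PP/NP)
        [3,4] "city" : PP/NP
      [4,5] "sent" : ((S/NP)\S)\N
  [5,8] NP   >
    [5,7] NP/N   >
      [5,6] "built" : (NP/N)/(N/NP)
      [6,7] "chased" : N/NP
    [7,8] "every" : N

N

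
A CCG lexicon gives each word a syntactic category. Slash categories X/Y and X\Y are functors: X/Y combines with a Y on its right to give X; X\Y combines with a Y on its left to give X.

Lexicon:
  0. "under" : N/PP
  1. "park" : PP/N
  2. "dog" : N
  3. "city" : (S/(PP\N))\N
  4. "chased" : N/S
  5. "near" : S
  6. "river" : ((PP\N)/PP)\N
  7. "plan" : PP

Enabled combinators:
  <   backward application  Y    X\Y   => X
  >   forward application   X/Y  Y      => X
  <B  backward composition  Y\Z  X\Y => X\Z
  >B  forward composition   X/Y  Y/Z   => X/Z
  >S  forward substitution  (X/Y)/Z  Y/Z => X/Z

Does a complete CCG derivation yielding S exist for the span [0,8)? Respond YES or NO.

YES

[0,8] S   >
  [0,4] S/(PP\N)   <
    [0,3] N   >
      [0,1] "under" : N/PP
      [1,3] PP   >
        [1,2] "park" : PP/N
        [2,3] "dog" : N
    [3,4] "city" : (S/(PP\N))\N
  [4,8] PP\N   >
    [4,7] (PP\N)/PP   <
      [4,6] N   >
        [4,5] "chased" : N/S
        [5,6] "near" : S
      [6,7] "river" : ((PP\N)/PP)\N
    [7,8] "plan" : PP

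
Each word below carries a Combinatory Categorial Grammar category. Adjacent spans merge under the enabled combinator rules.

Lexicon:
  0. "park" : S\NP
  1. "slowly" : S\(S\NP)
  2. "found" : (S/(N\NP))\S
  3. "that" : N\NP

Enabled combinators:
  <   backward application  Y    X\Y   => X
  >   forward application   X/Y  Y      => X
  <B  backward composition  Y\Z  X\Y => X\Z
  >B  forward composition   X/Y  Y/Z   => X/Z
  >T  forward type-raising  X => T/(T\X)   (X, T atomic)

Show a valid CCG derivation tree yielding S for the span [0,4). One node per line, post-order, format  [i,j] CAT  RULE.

[0,4] S   >
  [0,3] S/(N\NP)   <
    [0,2] S   <
      [0,1] "park" : S\NP
      [1,2] "slowly" : S\(S\NP)
    [2,3] "found" : (S/(N\NP))\S
  [3,4] "that" : N\NP

[0,1] S\NP  lex  "park"
[1,2] S\(S\NP)  lex  "slowly"
[0,2] S  <  k=1
[2,3] (S/(N\NP))\S  lex  "found"
[0,3] S/(N\NP)  <  k=2
[3,4] N\NP  lex  "that"
[0,4] S  >  k=3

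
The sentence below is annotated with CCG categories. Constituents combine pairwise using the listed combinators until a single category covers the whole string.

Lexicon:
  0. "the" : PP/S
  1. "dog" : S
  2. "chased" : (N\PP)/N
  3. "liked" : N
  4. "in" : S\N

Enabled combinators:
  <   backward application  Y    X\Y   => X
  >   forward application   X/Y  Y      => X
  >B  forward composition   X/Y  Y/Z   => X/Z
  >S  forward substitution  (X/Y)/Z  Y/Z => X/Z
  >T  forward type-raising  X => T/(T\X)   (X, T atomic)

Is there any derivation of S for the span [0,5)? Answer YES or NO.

YES

[0,5] S   <
  [0,4] N   <
    [0,2] PP   >
      [0,1] "the" : PP/S
      [1,2] "dog" : S
    [2,4] N\PP   >
      [2,3] "chased" : (N\PP)/N
      [3,4] "liked" : N
  [4,5] "in" : S\N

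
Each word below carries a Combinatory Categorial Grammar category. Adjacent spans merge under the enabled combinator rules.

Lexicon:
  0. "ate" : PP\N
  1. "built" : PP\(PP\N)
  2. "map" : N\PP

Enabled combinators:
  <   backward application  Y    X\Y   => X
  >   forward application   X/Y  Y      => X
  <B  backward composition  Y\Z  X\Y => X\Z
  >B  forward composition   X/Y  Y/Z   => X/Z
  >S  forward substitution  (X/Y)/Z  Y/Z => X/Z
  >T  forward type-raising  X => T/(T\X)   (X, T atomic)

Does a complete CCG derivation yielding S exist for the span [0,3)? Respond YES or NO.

NO

PP\N PP\(PP\N) N\PP
CKY chart[0,3] = {N, N/(N\N), NP/(NP\N), PP/(PP\N), S/(S\N)}; S ∉ chart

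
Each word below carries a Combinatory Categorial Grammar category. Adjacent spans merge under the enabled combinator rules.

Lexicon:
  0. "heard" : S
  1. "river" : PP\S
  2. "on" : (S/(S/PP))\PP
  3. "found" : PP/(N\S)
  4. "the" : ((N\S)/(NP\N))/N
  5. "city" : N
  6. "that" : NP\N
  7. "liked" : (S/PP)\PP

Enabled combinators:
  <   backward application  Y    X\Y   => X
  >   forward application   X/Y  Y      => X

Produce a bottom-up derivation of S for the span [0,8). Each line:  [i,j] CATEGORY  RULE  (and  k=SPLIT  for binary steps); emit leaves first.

[0,1] S  lex  "heard"
[1,2] PP\S  lex  "river"
[0,2] PP  <  k=1
[2,3] (S/(S/PP))\PP  lex  "on"
[0,3] S/(S/PP)  <  k=2
[3,4] PP/(N\S)  lex  "found"
[4,5] ((N\S)/(NP\N))/N  lex  "the"
[5,6] N  lex  "city"
[4,6] (N\S)/(NP\N)  >  k=5
[6,7] NP\N  lex  "that"
[4,7] N\S  >  k=6
[3,7] PP  >  k=4
[7,8] (S/PP)\PP  lex  "liked"
[3,8] S/PP  <  k=7
[0,8] S  >  k=3

[0,8] S   >
  [0,3] S/(S/PP)   <
    [0,2] PP   <
      [0,1] "heard" : S
      [1,2] "river" : PP\S
    [2,3] "on" : (S/(S/PP))\PP
  [3,8] S/PP   <
    [3,7] PP   >
      [3,4] "found" : PP/(N\S)
      [4,7] N\S   >
        [4,6] (N\S)/(NP\N)   >
          [4,5] "the" : ((N\S)/(NP\N))/N
          [5,6] "city" : N
        [6,7] "that" : NP\N
    [7,8] "liked" : (S/PP)\PP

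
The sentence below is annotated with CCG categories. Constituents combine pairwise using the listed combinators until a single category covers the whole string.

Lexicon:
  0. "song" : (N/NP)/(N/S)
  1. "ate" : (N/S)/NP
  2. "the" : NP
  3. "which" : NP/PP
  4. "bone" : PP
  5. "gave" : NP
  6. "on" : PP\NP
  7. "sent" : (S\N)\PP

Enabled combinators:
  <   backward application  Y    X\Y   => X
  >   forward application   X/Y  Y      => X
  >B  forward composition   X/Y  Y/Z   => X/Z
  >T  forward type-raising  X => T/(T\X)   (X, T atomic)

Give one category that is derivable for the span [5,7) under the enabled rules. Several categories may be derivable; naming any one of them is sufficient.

[0,8] S   <
  [0,5] N   >
    [0,3] N/NP   >
      [0,1] "song" : (N/NP)/(N/S)
      [1,3] N/S   >
        [1,2] "ate" : (N/S)/NP
        [2,3] "the" : NP
    [3,5] NP   >
      [3,4] "which" : NP/PP
      [4,5] "bone" : PP
  [5,8] S\N   <
    [5,7] PP   >
      [5,6] PP/(PP\NP)   >T
        [5,6] "gave" : NP
      [6,7] "on" : PP\NP
    [7,8] "sent" : (S\N)\PP

PP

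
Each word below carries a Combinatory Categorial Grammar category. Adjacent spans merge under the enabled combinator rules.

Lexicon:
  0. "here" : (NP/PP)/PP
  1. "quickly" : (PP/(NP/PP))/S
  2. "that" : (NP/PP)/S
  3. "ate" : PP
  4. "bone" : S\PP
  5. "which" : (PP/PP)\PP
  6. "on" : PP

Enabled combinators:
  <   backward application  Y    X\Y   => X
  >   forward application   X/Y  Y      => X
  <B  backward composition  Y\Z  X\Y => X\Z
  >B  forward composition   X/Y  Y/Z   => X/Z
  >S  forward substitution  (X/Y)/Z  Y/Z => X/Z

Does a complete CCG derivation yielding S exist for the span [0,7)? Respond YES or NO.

NO

(NP/PP)/PP (PP/(NP/PP))/S (NP/PP)/S PP S\PP (PP/PP)\PP PP
CKY chart[0,7] = {NP, NP/PP}; S ∉ chart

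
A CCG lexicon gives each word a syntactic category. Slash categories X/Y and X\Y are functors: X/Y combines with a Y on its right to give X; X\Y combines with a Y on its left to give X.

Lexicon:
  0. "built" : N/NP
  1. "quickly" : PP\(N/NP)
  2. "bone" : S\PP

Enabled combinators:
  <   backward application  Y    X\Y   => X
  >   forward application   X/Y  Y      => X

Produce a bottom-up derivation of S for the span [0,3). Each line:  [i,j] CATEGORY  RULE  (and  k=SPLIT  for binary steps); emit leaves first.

[0,1] N/NP  lex  "built"
[1,2] PP\(N/NP)  lex  "quickly"
[0,2] PP  <  k=1
[2,3] S\PP  lex  "bone"
[0,3] S  <  k=2

[0,3] S   <
  [0,2] PP   <
    [0,1] "built" : N/NP
    [1,2] "quickly" : PP\(N/NP)
  [2,3] "bone" : S\PP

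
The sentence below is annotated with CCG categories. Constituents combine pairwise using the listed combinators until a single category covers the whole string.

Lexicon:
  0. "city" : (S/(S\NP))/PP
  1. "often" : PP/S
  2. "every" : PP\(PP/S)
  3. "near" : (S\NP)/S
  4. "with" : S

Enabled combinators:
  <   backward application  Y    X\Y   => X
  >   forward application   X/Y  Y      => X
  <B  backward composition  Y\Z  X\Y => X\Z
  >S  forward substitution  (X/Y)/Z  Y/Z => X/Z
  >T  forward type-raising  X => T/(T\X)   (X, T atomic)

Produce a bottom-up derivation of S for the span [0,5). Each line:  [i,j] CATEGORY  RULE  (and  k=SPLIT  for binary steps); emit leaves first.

[0,1] (S/(S\NP))/PP  lex  "city"
[1,2] PP/S  lex  "often"
[2,3] PP\(PP/S)  lex  "every"
[1,3] PP  <  k=2
[0,3] S/(S\NP)  >  k=1
[3,4] (S\NP)/S  lex  "near"
[4,5] S  lex  "with"
[3,5] S\NP  >  k=4
[0,5] S  >  k=3

[0,5] S   >
  [0,3] S/(S\NP)   >
    [0,1] "city" : (S/(S\NP))/PP
    [1,3] PP   <
      [1,2] "often" : PP/S
      [2,3] "every" : PP\(PP/S)
  [3,5] S\NP   >
    [3,4] "near" : (S\NP)/S
    [4,5] "with" : S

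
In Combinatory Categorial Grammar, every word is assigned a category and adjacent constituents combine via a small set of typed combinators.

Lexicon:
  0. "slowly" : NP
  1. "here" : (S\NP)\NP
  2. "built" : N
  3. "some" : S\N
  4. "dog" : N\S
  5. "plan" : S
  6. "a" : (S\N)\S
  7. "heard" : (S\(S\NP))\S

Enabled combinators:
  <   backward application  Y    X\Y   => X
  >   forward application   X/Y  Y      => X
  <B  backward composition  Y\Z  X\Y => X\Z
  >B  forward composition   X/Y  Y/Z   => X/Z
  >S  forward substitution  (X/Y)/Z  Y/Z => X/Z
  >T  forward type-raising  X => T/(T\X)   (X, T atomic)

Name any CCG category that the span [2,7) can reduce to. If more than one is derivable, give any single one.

[0,8] S   <
  [0,2] S\NP   <
    [0,1] "slowly" : NP
    [1,2] "here" : (S\NP)\NP
  [2,8] S\(S\NP)   <
    [2,7] S   <
      [2,5] N   <
        [2,4] S   <
          [2,3] "built" : N
          [3,4] "some" : S\N
        [4,5] "dog" : N\S
      [5,7] S\N   <
        [5,6] "plan" : S
        [6,7] "a" : (S\N)\S
    [7,8] "heard" : (S\(S\NP))\S

S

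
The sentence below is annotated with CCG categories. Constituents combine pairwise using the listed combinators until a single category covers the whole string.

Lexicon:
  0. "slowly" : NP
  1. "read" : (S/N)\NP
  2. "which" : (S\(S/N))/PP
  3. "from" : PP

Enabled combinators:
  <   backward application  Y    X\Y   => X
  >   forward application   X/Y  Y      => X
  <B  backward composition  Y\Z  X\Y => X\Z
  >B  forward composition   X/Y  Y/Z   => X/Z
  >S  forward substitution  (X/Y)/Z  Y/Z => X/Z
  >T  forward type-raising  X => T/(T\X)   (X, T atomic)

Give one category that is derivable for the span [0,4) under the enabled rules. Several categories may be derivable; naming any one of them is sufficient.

S

[0,4] S   <
  [0,2] S/N   <
    [0,1] "slowly" : NP
    [1,2] "read" : (S/N)\NP
  [2,4] S\(S/N)   >
    [2,3] "which" : (S\(S/N))/PP
    [3,4] "from" : PP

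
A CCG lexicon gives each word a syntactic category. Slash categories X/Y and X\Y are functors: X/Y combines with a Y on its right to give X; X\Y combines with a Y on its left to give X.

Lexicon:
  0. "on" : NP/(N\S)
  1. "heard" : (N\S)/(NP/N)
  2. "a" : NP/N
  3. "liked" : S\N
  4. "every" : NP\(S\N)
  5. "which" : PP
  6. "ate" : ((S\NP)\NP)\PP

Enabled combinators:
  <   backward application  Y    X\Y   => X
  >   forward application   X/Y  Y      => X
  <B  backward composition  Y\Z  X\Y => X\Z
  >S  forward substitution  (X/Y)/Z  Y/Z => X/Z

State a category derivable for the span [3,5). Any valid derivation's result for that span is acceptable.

[0,7] S   <
  [0,3] NP   >
    [0,1] "on" : NP/(N\S)
    [1,3] N\S   >
      [1,2] "heard" : (N\S)/(NP/N)
      [2,3] "a" : NP/N
  [3,7] S\NP   <
    [3,5] NP   <
      [3,4] "liked" : S\N
      [4,5] "every" : NP\(S\N)
    [5,7] (S\NP)\NP   <
      [5,6] "which" : PP
      [6,7] "ate" : ((S\NP)\NP)\PP

NP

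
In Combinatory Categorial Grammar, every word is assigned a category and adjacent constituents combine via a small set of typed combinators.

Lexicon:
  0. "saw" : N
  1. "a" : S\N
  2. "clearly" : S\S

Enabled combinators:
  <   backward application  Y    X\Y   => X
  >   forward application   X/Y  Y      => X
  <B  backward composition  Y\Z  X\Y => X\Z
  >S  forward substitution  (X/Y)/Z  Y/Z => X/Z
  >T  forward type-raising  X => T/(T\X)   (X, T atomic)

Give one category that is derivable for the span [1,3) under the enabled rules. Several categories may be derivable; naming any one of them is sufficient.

[0,3] S   <
  [0,1] "saw" : N
  [1,3] S\N   <B
    [1,2] "a" : S\N
    [2,3] "clearly" : S\S

S\N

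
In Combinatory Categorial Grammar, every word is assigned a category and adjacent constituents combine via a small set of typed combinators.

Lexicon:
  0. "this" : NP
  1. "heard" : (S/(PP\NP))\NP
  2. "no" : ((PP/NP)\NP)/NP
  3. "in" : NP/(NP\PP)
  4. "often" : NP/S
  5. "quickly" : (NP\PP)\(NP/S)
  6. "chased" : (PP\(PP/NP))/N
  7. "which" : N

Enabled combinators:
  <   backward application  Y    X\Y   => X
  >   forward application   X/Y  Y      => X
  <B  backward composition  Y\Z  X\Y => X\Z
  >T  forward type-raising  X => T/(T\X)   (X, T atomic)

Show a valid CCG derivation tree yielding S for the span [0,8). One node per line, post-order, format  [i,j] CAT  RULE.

[0,8] S   >
  [0,2] S/(PP\NP)   <
    [0,1] "this" : NP
    [1,2] "heard" : (S/(PP\NP))\NP
  [2,8] PP\NP   <B
    [2,6] (PP/NP)\NP   >
      [2,3] "no" : ((PP/NP)\NP)/NP
      [3,6] NP   >
        [3,4] "in" : NP/(NP\PP)
        [4,6] NP\PP   <
          [4,5] "often" : NP/S
          [5,6] "quickly" : (NP\PP)\(NP/S)
    [6,8] PP\(PP/NP)   >
      [6,7] "chased" : (PP\(PP/NP))/N
      [7,8] "which" : N

[0,1] NP  lex  "this"
[1,2] (S/(PP\NP))\NP  lex  "heard"
[0,2] S/(PP\NP)  <  k=1
[2,3] ((PP/NP)\NP)/NP  lex  "no"
[3,4] NP/(NP\PP)  lex  "in"
[4,5] NP/S  lex  "often"
[5,6] (NP\PP)\(NP/S)  lex  "quickly"
[4,6] NP\PP  <  k=5
[3,6] NP  >  k=4
[2,6] (PP/NP)\NP  >  k=3
[6,7] (PP\(PP/NP))/N  lex  "chased"
[7,8] N  lex  "which"
[6,8] PP\(PP/NP)  >  k=7
[2,8] PP\NP  <B  k=6
[0,8] S  >  k=2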